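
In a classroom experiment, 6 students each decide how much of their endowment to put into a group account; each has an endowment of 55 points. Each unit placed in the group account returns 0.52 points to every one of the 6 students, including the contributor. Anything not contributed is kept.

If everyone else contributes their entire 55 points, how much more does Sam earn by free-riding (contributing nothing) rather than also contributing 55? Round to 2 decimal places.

Switching from a contribution of 55 to 0 lets Sam keep an extra 55 points, but lowers the group account by 55, which costs Sam their own share of that drop: 0.52 × 55 = 28.60.
Net gain = 55 − 28.60 = 26.40. The private return per contributed unit (0.52) is below 1, so free-riding is indeed the best response regardless of what the others do.

26.40 points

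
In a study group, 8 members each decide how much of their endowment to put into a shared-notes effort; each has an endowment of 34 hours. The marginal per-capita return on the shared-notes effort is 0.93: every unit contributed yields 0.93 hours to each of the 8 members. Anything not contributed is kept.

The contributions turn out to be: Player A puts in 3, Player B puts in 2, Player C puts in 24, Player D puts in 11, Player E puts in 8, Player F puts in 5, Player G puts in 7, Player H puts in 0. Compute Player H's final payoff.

89.80 hours

Total contributed: 3 + 2 + 24 + 11 + 8 + 5 + 7 + 0 = 60.
Each receives 0.93 × 60 = 55.80 from the shared-notes effort.
Player H keeps 34 − 0 = 34, so Player H's payoff is 34 + 55.80 = 89.80.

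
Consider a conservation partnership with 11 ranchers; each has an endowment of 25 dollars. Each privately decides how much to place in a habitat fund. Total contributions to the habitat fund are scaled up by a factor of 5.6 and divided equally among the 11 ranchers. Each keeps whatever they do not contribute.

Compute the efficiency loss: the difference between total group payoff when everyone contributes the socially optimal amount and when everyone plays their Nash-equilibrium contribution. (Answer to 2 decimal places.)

1265.00 dollars

Each contributed unit returns 5.6/11 = 0.5091 to its contributor — below 1 — so contributing 0 is dominant for every player. At the Nash equilibrium everyone keeps their 25, and the group total is 11 × 25 = 275.
Each contributed unit returns 5.600 to the group as a whole (0.5091 to each of 11 players), which exceeds 1, so the social optimum is full contribution: group total = 5.600 × 275 = 1540.00.
Efficiency loss = 1540.00 − 275 = 1265.00.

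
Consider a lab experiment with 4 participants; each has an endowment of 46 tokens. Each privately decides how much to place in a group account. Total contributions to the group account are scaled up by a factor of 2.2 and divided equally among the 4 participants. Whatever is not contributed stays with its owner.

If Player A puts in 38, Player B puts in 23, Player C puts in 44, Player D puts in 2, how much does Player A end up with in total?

66.85 tokens

Total contributed: 38 + 23 + 44 + 2 = 107.
Each receives 2.2 × 107 / 4 = 58.85 from the group account.
Player A keeps 46 − 38 = 8, so Player A's payoff is 8 + 58.85 = 66.85.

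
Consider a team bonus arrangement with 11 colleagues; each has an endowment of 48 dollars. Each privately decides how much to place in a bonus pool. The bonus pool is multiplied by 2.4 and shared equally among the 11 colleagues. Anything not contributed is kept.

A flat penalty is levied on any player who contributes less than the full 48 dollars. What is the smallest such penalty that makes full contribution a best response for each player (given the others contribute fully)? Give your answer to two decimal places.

37.53 dollars

Given the others contribute fully, the best deviation is to contribute 0 (any partial contribution still incurs the fine and gives up units whose private return 0.2182 is below 1).
Deviating from 48 to 0 saves 48 dollars but forfeits the deviator's share of the drop in the bonus pool: 2.4/11 × 48 = 10.47.
So the deviation gain is 48 − 10.47 = 37.53, and the fine must be at least 37.53 dollars to wipe it out.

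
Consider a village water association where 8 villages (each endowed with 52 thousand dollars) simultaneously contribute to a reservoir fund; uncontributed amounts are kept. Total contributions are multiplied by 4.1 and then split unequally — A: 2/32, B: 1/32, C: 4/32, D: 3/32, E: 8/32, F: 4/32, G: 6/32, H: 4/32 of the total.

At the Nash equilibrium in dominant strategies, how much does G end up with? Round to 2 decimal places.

A player with share s gets back 4.1·s per unit contributed, so full contribution is dominant for anyone with s > 1/4.1 = 0.2439 and zero contribution is dominant for anyone below.
Only E (8/32) clears that bar, contributing 52; the remaining 7 contribute 0. Total contributed: 52.
G keeps 52 and receives 4.1 × 52 × 6/32 = 39.98 from the reservoir fund, for a payoff of 91.98.

91.98 thousand dollars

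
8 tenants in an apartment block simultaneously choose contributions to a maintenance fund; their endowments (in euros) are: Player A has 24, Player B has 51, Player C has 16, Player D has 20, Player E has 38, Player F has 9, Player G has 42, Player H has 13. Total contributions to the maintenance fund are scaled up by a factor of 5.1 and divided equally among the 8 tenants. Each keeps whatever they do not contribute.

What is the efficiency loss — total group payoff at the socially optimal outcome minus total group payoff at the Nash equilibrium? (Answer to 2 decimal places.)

873.30 euros

The private return per contributed unit is 5.1/8 = 0.6375 < 1 for every player regardless of endowment, so the Nash equilibrium is zero contribution and the group total is Σ E_j = 24 + 51 + 16 + 20 + 38 + 9 + 42 + 13 = 213.
Each contributed unit returns 5.100 to the group, so the social optimum is full contribution by everyone: group total = 5.100 × 213 = 1086.30.
Efficiency loss = (5.100 − 1) × 213 = 873.30.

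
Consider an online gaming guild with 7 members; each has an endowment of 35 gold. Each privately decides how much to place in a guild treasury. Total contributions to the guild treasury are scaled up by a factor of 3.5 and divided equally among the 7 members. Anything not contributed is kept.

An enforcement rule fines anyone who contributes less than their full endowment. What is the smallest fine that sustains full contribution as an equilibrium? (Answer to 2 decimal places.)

Given the others contribute fully, the best deviation is to contribute 0 (any partial contribution still incurs the fine and gives up units whose private return 0.5000 is below 1).
Deviating from 35 to 0 saves 35 gold but forfeits the deviator's share of the drop in the guild treasury: 3.5/7 × 35 = 17.50.
So the deviation gain is 35 − 17.50 = 17.50, and the fine must be at least 17.50 gold to wipe it out.

17.50 gold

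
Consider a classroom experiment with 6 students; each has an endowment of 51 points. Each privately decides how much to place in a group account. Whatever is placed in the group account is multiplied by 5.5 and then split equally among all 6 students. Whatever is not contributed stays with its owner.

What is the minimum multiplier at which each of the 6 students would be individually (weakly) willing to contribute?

A contributed unit returns (multiplier)/6 to its contributor.
This reaches 1 exactly when the multiplier is 6.

6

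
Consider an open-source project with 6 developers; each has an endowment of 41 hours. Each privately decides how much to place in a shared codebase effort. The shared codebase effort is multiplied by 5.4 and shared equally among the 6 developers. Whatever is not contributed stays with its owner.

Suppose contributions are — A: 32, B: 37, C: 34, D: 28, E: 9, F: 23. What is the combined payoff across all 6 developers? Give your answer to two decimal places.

963.20 hours

Total contributed: 32 + 37 + 34 + 28 + 9 + 23 = 163; total kept: 6 × 41 − 163 = 83.
The shared codebase effort pays out 5.4 × 163 = 880.20 in aggregate.
Group total = 83 + 880.20 = 963.20.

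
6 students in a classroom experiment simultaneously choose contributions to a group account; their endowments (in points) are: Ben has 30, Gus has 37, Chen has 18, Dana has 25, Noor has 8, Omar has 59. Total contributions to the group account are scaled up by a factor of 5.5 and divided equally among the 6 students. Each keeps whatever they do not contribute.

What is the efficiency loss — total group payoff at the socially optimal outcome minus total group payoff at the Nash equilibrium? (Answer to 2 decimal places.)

796.50 points

The private return per contributed unit is 5.5/6 = 0.9167 < 1 for every player regardless of endowment, so the Nash equilibrium is zero contribution and the group total is Σ E_j = 30 + 37 + 18 + 25 + 8 + 59 = 177.
Each contributed unit returns 5.500 to the group, so the social optimum is full contribution by everyone: group total = 5.500 × 177 = 973.50.
Efficiency loss = (5.500 − 1) × 177 = 796.50.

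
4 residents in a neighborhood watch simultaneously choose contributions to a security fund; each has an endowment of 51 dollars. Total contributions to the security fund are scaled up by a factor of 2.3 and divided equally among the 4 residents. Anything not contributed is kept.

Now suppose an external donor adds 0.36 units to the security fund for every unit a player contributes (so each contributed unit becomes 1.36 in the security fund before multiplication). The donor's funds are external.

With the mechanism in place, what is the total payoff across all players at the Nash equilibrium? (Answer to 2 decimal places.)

With the mechanism, a contributed unit returns 2.3 × 1.36 / 4 = 0.7820 per unit of net cost — still below 1 — so contributing 0 remains dominant for every player.
At the Nash equilibrium no one contributes; group total payoff = 4 × 51 = 204.

204.00 dollars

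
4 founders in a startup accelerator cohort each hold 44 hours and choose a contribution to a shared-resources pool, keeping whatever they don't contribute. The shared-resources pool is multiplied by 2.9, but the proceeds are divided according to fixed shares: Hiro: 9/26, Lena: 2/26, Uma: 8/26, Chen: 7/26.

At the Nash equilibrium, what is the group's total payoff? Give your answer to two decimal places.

259.60 hours

Player j's private return per contributed unit is 2.9 × (j's share). Contributing is weakly dominant for j when that share is at least 1/2.9 = 0.3448, and contributing 0 is dominant otherwise.
Only Hiro (9/26) clears that bar, contributing 44; the remaining 3 contribute 0. Total contributed: 44.
The shared-resources pool pays out 2.9 × 44 = 127.60 in total (split across the unequal shares, but the aggregate is all that matters for the group sum).
The 3 free-riders keep 44 each, adding 132. Group total = 132 + 127.60 = 259.60.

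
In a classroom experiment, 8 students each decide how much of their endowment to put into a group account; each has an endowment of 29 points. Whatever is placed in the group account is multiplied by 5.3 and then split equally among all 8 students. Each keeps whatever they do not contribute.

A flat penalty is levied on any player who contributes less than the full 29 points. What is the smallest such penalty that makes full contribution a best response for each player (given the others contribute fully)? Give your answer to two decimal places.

9.79 points

Given the others contribute fully, the best deviation is to contribute 0 (any partial contribution still incurs the fine and gives up units whose private return 0.6625 is below 1).
Deviating from 29 to 0 saves 29 points but forfeits the deviator's share of the drop in the group account: 5.3/8 × 29 = 19.21.
So the deviation gain is 29 − 19.21 = 9.79, and the fine must be at least 9.79 points to wipe it out.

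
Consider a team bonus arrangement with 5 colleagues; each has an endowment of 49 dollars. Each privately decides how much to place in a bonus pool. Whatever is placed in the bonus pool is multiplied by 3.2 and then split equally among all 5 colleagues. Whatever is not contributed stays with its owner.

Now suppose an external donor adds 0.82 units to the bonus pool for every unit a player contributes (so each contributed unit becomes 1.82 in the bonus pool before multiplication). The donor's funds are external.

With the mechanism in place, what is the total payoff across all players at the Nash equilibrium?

Under the mechanism each unit contributed yields 3.2 × 1.82 / 5 = 1.1648 back to its contributor per unit of net cost, which exceeds 1, making full contribution the dominant choice for everyone.
So the Nash equilibrium is full contribution by all 5; the group earns 3.2 × 1.82 × 245 = 1426.88.

1426.88 dollars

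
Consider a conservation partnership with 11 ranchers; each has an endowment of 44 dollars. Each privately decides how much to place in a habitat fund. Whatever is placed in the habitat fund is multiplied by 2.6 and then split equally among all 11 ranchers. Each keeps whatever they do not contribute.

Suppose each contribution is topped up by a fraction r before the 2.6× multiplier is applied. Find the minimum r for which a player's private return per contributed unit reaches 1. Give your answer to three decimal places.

3.231

With matching at rate r, one contributed unit becomes (1 + r) in the habitat fund and returns 2.6 × (1 + r) / 11 to the contributor.
Setting this equal to 1: 1 + r = 11/2.6 = 4.2308.
So the minimum matching rate is r = 4.2308 − 1 = 3.231.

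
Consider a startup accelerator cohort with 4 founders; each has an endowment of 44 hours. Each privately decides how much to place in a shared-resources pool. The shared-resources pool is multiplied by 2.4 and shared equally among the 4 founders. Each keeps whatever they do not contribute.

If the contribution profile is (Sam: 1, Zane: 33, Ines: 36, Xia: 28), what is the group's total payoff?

Total contributed: 1 + 33 + 36 + 28 = 98; total kept: 4 × 44 − 98 = 78.
The shared-resources pool pays out 2.4 × 98 = 235.20 in aggregate.
Group total = 78 + 235.20 = 313.20.

313.20 hours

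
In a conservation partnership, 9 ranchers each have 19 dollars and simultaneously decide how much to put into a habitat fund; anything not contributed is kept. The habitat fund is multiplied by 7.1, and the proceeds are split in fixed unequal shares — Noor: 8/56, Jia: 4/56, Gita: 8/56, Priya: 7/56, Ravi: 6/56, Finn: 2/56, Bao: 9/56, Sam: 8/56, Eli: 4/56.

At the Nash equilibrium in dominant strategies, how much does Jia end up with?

57.54 dollars

Each unit j contributes comes back to j as 7.1 × (j's share), so j prefers to contribute only if that share exceeds 1/7.1 = 0.1408; otherwise keeping the unit dominates.
The shares above 0.1408 belong to Noor, Gita, Bao and Sam, contributing 19 each; the remaining 5 contribute 0. Total contributed: 76.
Jia keeps 19 and receives 7.1 × 76 × 4/56 = 38.54 from the habitat fund, for a payoff of 57.54.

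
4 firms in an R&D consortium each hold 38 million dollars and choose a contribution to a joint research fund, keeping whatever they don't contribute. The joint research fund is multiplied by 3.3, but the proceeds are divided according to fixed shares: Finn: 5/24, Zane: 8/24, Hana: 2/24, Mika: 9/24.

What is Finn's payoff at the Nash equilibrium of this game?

90.25 million dollars

For player j, contributing a unit is worthwhile iff 3.3 × (j's share) ≥ 1, i.e. iff j's share is at least 0.3030.
The shares above 0.3030 belong to Zane and Mika, contributing 38 each; the remaining 2 contribute 0. Total contributed: 76.
Finn keeps 38 and receives 3.3 × 76 × 5/24 = 52.25 from the joint research fund, for a payoff of 90.25.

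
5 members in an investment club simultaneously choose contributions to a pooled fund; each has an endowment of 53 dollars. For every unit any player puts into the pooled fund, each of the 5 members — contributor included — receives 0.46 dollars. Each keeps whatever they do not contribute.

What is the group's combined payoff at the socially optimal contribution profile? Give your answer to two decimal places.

Each contributed unit returns 2.300 to the group as a whole (0.46 to each of 5 players), which exceeds 1, so the social optimum is full contribution: group total = 2.300 × 265 = 609.50.

609.50 dollars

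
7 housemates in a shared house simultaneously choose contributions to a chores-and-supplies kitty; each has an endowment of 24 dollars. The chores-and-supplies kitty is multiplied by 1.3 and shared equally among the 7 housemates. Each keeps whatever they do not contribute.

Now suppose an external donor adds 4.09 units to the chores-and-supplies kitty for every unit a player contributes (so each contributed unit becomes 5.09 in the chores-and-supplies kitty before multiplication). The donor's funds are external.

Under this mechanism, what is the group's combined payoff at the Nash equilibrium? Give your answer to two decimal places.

With the mechanism, a contributed unit returns 1.3 × 5.09 / 7 = 0.9453 per unit of net cost — still below 1 — so contributing 0 remains dominant for every player.
Everyone keeps their endowment and the group total is 7 × 24 = 168.

168.00 dollars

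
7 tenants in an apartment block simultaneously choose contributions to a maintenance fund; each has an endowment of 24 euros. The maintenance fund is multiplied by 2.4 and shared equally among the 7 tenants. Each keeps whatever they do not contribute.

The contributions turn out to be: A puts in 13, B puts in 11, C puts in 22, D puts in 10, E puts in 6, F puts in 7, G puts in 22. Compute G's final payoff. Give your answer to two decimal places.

Total contributed: 13 + 11 + 22 + 10 + 6 + 7 + 22 = 91.
Each receives 2.4 × 91 / 7 = 31.20 from the maintenance fund.
G keeps 24 − 22 = 2, so G's payoff is 2 + 31.20 = 33.20.

33.20 euros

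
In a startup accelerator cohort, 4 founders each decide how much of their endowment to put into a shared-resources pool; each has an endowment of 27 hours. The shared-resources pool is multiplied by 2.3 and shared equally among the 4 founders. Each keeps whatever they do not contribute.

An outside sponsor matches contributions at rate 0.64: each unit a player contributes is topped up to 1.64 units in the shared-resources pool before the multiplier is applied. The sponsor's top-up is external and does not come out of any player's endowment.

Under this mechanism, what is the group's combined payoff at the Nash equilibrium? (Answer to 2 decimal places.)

108.00 hours

The effective private return is 2.3 × 1.64 / 4 = 0.9430, which is still under 1, so the mechanism doesn't change anyone's dominant strategy: zero contribution.
Everyone keeps their endowment and the group total is 4 × 27 = 108.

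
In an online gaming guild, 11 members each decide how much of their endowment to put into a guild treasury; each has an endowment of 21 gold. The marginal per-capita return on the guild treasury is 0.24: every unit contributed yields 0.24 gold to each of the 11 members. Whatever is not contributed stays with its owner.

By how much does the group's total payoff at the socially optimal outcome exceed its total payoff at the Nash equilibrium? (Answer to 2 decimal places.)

The private return per contributed unit is 0.24 < 1, so contributing 0 is dominant for every player. At the Nash equilibrium everyone keeps their 21, and the group total is 11 × 21 = 231.
Each contributed unit returns 2.640 to the group as a whole (0.24 to each of 11 players), which exceeds 1, so the social optimum is full contribution: group total = 2.640 × 231 = 609.84.
Efficiency loss = 609.84 − 231 = 378.84.

378.84 gold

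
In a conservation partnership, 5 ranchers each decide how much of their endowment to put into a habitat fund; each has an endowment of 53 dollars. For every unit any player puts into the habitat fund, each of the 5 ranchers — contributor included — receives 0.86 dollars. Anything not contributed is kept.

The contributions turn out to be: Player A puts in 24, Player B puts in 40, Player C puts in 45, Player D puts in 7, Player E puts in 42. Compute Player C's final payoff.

143.88 dollars

Total contributed: 24 + 40 + 45 + 7 + 42 = 158.
Each receives 0.86 × 158 = 135.88 from the habitat fund.
Player C keeps 53 − 45 = 8, so Player C's payoff is 8 + 135.88 = 143.88.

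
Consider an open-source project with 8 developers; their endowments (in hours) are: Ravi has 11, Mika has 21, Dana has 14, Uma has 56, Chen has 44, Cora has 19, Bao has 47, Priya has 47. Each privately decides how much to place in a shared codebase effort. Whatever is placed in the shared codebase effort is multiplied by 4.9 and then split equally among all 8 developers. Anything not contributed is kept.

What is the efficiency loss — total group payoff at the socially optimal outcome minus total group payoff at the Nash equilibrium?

1010.10 hours

The private return per contributed unit is 4.9/8 = 0.6125 < 1 for every player regardless of endowment, so the Nash equilibrium is zero contribution and the group total is Σ E_j = 11 + 21 + 14 + 56 + 44 + 19 + 47 + 47 = 259.
Each contributed unit returns 4.900 to the group, so the social optimum is full contribution by everyone: group total = 4.900 × 259 = 1269.10.
Efficiency loss = (4.900 − 1) × 259 = 1010.10.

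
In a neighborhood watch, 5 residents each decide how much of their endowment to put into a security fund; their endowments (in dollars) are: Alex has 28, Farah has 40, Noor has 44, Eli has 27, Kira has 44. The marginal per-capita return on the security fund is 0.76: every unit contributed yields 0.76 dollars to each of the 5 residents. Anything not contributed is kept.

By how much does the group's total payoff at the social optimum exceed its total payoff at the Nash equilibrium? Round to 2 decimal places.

The private return per contributed unit is 0.76 < 1 for everyone, so the Nash equilibrium is zero contribution and the group total is Σ E_j = 28 + 40 + 44 + 27 + 44 = 183.
Each contributed unit returns 3.800 to the group, so the social optimum is full contribution by everyone: group total = 3.800 × 183 = 695.40.
Efficiency loss = (3.800 − 1) × 183 = 512.40.

512.40 dollars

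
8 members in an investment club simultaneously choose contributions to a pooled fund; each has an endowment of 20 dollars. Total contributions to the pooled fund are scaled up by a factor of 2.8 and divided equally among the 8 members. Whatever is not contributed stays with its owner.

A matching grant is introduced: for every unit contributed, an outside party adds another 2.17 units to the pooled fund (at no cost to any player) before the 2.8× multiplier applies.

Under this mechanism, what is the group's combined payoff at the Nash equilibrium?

The effective private return per unit is now 2.8 × 3.17 / 8 = 1.1095 > 1, so every player's dominant strategy flips to full contribution.
So the Nash equilibrium is full contribution by all 8; the group earns 2.8 × 3.17 × 160 = 1420.16.

1420.16 dollars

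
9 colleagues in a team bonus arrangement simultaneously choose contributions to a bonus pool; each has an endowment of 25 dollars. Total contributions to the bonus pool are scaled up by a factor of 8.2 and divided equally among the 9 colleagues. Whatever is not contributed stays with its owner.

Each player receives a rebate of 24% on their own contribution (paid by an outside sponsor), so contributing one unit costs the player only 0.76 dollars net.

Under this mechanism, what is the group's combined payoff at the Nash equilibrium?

The effective private return per unit is now (8.2/9) / 0.76 = 1.1988 > 1, so every player's dominant strategy flips to full contribution.
So the Nash equilibrium is full contribution by all 9; the group earns 9 × (25 × 0.24 + 8.2 × 25) = 1899.00.

1899.00 dollars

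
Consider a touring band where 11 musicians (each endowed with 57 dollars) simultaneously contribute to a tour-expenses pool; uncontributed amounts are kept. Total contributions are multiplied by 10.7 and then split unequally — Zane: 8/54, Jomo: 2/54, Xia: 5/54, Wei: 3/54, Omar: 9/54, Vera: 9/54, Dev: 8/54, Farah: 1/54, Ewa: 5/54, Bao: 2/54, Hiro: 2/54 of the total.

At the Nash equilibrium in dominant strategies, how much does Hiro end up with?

147.36 dollars

A player with share s gets back 10.7·s per unit contributed, so full contribution is dominant for anyone with s > 1/10.7 = 0.0935 and zero contribution is dominant for anyone below.
Zane, Omar, Vera and Dev clear that bar, contributing 57 each; the remaining 7 contribute 0. Total contributed: 228.
Hiro keeps 57 and receives 10.7 × 228 × 2/54 = 90.36 from the tour-expenses pool, for a payoff of 147.36.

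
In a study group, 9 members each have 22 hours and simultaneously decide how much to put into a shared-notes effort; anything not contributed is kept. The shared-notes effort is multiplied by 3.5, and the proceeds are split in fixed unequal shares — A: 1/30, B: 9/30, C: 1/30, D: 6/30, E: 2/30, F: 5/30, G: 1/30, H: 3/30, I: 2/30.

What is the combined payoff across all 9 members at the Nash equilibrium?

253.00 hours

For player j, contributing a unit is worthwhile iff 3.5 × (j's share) ≥ 1, i.e. iff j's share is at least 0.2857.
Only B (9/30) clears that bar, contributing 22; the remaining 8 contribute 0. Total contributed: 22.
The shared-notes effort pays out 3.5 × 22 = 77.00 in total (split across the unequal shares, but the aggregate is all that matters for the group sum).
The 8 free-riders keep 22 each, adding 176. Group total = 176 + 77.00 = 253.00.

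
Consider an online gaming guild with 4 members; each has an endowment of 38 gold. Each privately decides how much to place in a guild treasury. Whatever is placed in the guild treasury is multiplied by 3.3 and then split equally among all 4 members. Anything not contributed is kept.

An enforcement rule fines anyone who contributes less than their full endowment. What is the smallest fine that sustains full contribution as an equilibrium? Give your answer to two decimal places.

6.65 gold

Given the others contribute fully, the best deviation is to contribute 0 (any partial contribution still incurs the fine and gives up units whose private return 0.8250 is below 1).
Deviating from 38 to 0 saves 38 gold but forfeits the deviator's share of the drop in the guild treasury: 3.3/4 × 38 = 31.35.
So the deviation gain is 38 − 31.35 = 6.65, and the fine must be at least 6.65 gold to wipe it out.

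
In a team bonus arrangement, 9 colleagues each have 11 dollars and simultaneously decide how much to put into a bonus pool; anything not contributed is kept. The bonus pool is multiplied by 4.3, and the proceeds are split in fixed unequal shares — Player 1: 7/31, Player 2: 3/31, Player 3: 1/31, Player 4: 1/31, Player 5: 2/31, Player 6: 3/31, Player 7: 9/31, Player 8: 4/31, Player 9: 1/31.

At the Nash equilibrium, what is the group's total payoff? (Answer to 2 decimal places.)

135.30 dollars

Each unit j contributes comes back to j as 4.3 × (j's share), so j prefers to contribute only if that share exceeds 1/4.3 = 0.2326; otherwise keeping the unit dominates.
Only Player 7 (9/31) clears that bar, contributing 11; the remaining 8 contribute 0. Total contributed: 11.
The bonus pool pays out 4.3 × 11 = 47.30 in total (split across the unequal shares, but the aggregate is all that matters for the group sum).
The 8 free-riders keep 11 each, adding 88. Group total = 88 + 47.30 = 135.30.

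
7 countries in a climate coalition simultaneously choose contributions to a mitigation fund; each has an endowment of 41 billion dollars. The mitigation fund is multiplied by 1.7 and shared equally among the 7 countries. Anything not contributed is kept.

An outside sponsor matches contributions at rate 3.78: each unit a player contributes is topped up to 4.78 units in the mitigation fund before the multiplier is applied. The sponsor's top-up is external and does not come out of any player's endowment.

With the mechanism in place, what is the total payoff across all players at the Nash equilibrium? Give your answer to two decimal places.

With the mechanism, a contributed unit returns 1.7 × 4.78 / 7 = 1.1609 per unit of net cost to the contributor — now above 1 — so contributing fully is weakly dominant for every player.
At the Nash equilibrium everyone contributes 41. Group total payoff = 1.7 × 4.78 × 287 = 2332.16.

2332.16 billion dollars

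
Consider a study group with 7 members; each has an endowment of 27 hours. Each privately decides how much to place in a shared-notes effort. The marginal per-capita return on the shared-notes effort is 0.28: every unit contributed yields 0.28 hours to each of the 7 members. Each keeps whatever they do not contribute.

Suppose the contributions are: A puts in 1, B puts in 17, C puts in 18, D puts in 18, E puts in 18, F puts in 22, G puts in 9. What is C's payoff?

Total contributed: 1 + 17 + 18 + 18 + 18 + 22 + 9 = 103.
Each receives 0.28 × 103 = 28.84 from the shared-notes effort.
C keeps 27 − 18 = 9, so C's payoff is 9 + 28.84 = 37.84.

37.84 hours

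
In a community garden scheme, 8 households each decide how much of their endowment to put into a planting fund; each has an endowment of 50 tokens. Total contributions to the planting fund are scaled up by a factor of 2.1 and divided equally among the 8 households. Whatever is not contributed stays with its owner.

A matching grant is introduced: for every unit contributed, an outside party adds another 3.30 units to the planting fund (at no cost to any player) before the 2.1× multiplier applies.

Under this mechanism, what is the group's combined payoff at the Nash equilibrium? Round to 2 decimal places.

3612.00 tokens

The effective private return per unit is now 2.1 × 4.30 / 8 = 1.1288 > 1, so every player's dominant strategy flips to full contribution.
At the Nash equilibrium everyone contributes 50. Group total payoff = 2.1 × 4.30 × 400 = 3612.00.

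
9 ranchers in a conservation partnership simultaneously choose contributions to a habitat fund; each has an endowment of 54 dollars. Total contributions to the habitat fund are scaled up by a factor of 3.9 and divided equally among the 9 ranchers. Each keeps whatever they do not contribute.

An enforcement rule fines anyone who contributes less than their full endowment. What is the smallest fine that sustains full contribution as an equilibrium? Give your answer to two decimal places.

Given the others contribute fully, the best deviation is to contribute 0 (any partial contribution still incurs the fine and gives up units whose private return 0.4333 is below 1).
Deviating from 54 to 0 saves 54 dollars but forfeits the deviator's share of the drop in the habitat fund: 3.9/9 × 54 = 23.40.
So the deviation gain is 54 − 23.40 = 30.60, and the fine must be at least 30.60 dollars to wipe it out.

30.60 dollars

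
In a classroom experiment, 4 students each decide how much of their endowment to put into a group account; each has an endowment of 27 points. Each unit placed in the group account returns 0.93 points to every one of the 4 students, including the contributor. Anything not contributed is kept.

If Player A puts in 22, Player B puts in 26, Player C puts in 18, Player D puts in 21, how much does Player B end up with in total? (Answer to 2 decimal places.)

Total contributed: 22 + 26 + 18 + 21 = 87.
Each receives 0.93 × 87 = 80.91 from the group account.
Player B keeps 27 − 26 = 1, so Player B's payoff is 1 + 80.91 = 81.91.

81.91 points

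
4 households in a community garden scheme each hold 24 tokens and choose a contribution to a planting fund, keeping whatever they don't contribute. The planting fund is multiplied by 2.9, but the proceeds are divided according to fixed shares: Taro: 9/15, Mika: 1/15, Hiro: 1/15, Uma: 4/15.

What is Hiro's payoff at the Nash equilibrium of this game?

28.64 tokens

A player with share s gets back 2.9·s per unit contributed, so full contribution is dominant for anyone with s > 1/2.9 = 0.3448 and zero contribution is dominant for anyone below.
The only share above 0.3448 is Taro's 9/15, contributing 24; the remaining 3 contribute 0. Total contributed: 24.
Hiro keeps 24 and receives 2.9 × 24 × 1/15 = 4.64 from the planting fund, for a payoff of 28.64.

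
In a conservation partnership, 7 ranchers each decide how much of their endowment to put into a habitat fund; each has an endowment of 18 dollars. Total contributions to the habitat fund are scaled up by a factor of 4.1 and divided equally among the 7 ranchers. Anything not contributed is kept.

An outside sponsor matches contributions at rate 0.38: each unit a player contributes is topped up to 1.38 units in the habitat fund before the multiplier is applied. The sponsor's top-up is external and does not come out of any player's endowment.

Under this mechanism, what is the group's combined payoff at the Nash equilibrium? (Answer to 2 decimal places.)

126.00 dollars

The effective private return is 4.1 × 1.38 / 7 = 0.8083, which is still under 1, so the mechanism doesn't change anyone's dominant strategy: zero contribution.
Everyone keeps their endowment and the group total is 7 × 18 = 126.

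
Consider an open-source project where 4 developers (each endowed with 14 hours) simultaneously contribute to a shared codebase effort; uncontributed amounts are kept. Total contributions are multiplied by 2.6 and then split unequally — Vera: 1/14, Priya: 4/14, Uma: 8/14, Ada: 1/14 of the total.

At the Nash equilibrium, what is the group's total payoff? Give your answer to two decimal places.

Player j's private return per contributed unit is 2.6 × (j's share). Contributing is weakly dominant for j when that share is at least 1/2.6 = 0.3846, and contributing 0 is dominant otherwise.
The only share above 0.3846 is Uma's 8/14, contributing 14; the remaining 3 contribute 0. Total contributed: 14.
The shared codebase effort pays out 2.6 × 14 = 36.40 in total (split across the unequal shares, but the aggregate is all that matters for the group sum).
The 3 free-riders keep 14 each, adding 42. Group total = 42 + 36.40 = 78.40.

78.40 hours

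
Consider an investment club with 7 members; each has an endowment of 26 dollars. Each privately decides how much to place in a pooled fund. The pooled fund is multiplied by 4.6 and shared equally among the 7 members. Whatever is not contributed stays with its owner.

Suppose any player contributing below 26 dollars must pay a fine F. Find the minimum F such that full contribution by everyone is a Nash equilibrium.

Given the others contribute fully, the best deviation is to contribute 0 (any partial contribution still incurs the fine and gives up units whose private return 0.6571 is below 1).
Deviating from 26 to 0 saves 26 dollars but forfeits the deviator's share of the drop in the pooled fund: 4.6/7 × 26 = 17.09.
So the deviation gain is 26 − 17.09 = 8.91, and the fine must be at least 8.91 dollars to wipe it out.

8.91 dollars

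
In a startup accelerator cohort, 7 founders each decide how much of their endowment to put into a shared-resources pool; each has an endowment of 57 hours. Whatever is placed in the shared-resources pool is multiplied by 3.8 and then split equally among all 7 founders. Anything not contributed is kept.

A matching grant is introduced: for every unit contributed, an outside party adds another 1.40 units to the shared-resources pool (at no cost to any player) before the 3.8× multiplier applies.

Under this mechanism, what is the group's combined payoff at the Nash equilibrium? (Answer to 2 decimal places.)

Under the mechanism each unit contributed yields 3.8 × 2.40 / 7 = 1.3029 back to its contributor per unit of net cost, which exceeds 1, making full contribution the dominant choice for everyone.
At the Nash equilibrium everyone contributes 57. Group total payoff = 3.8 × 2.40 × 399 = 3638.88.

3638.88 hours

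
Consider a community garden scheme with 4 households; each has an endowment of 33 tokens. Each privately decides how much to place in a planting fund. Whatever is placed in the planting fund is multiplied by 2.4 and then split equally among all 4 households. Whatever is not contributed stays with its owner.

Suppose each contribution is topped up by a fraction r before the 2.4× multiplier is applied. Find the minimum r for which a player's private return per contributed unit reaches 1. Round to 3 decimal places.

With matching at rate r, one contributed unit becomes (1 + r) in the planting fund and returns 2.4 × (1 + r) / 4 to the contributor.
Setting this equal to 1: 1 + r = 4/2.4 = 1.6667.
So the minimum matching rate is r = 1.6667 − 1 = 0.667.

0.667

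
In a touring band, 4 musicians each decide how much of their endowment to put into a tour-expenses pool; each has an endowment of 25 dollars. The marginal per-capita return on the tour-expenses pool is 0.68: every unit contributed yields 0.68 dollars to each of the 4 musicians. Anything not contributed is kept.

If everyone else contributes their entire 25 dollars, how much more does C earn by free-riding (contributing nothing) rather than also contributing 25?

8.00 dollars

Switching from a contribution of 25 to 0 lets C keep an extra 25 dollars, but lowers the tour-expenses pool by 25, which costs C their own share of that drop: 0.68 × 25 = 17.00.
Net gain = 25 − 17.00 = 8.00. The private return per contributed unit (0.68) is below 1, so free-riding is indeed the best response regardless of what the others do.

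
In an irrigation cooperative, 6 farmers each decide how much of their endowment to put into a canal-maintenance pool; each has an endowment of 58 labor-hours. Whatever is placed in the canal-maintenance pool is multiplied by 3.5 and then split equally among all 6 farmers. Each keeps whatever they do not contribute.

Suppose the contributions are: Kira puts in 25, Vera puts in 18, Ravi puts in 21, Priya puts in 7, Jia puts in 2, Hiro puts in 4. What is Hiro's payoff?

98.92 labor-hours

Total contributed: 25 + 18 + 21 + 7 + 2 + 4 = 77.
Each receives 3.5 × 77 / 6 = 44.92 from the canal-maintenance pool.
Hiro keeps 58 − 4 = 54, so Hiro's payoff is 54 + 44.92 = 98.92.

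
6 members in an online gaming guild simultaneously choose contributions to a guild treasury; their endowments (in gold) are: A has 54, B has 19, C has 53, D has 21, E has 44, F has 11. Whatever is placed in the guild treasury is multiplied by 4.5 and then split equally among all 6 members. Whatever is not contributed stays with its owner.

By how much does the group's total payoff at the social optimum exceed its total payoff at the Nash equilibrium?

707.00 gold

The private return per contributed unit is 4.5/6 = 0.7500 < 1 for every player regardless of endowment, so the Nash equilibrium is zero contribution and the group total is Σ E_j = 54 + 19 + 53 + 21 + 44 + 11 = 202.
Each contributed unit returns 4.500 to the group, so the social optimum is full contribution by everyone: group total = 4.500 × 202 = 909.00.
Efficiency loss = (4.500 − 1) × 202 = 707.00.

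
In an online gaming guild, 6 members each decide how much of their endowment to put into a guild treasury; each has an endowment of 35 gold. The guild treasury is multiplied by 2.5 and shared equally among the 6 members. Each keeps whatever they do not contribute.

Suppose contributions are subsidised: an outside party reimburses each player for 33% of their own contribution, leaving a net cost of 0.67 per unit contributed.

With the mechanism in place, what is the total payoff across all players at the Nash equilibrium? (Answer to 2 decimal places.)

Even with the mechanism, each unit contributed returns only (2.5/6) / 0.67 = 0.6219 per unit of net cost, so contributing nothing is still dominant.
Everyone keeps their endowment and the group total is 6 × 35 = 210.

210.00 gold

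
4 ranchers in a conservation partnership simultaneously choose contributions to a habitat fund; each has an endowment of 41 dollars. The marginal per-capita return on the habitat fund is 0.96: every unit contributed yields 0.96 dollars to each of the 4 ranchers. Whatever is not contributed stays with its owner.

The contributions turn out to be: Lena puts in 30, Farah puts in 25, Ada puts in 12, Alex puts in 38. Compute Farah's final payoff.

116.80 dollars

Total contributed: 30 + 25 + 12 + 38 = 105.
Each receives 0.96 × 105 = 100.80 from the habitat fund.
Farah keeps 41 − 25 = 16, so Farah's payoff is 16 + 100.80 = 116.80.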